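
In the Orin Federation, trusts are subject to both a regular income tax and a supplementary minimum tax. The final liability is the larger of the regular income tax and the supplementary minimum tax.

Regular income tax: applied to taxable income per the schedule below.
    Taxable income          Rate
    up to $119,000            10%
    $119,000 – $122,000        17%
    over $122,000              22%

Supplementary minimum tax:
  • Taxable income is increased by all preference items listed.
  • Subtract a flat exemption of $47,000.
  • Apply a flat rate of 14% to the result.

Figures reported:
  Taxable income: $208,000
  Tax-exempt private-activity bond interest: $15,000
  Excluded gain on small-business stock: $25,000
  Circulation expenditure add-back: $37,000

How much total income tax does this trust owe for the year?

$33,320

Regular income tax:
  $119,000 × 10% = $11,900
  $3,000 × 17% = $510
  $86,000 × 22% = $18,920
  → $31,330

Supplementary minimum tax:
  Adjusted income: $208,000 + $15,000 + $25,000 + $37,000 = $285,000
  Less exemption $47,000 → base $238,000
  $238,000 × 14% = $33,320

$33,320 > $31,330, so the supplementary minimum tax is the binding amount.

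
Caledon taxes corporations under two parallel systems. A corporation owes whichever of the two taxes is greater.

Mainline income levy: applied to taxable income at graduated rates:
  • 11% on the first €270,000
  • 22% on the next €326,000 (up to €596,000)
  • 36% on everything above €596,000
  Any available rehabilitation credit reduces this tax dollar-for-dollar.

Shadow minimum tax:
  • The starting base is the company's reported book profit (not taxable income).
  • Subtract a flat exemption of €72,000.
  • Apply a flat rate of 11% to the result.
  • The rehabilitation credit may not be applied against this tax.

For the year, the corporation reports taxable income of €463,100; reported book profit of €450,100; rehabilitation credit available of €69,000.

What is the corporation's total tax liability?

Mainline income levy:
  €270,000 × 11% = €29,700
  €193,100 × 22% = €42,482
  → €72,182
  Less rehabilitation credit €69,000 → €3,182

Shadow minimum tax:
  Base (reported book profit): €450,100
  Less exemption €72,000 → base €378,100
  €378,100 × 11% = €41,591

€41,591 > €3,182, so the shadow minimum tax is the binding amount.

€41,591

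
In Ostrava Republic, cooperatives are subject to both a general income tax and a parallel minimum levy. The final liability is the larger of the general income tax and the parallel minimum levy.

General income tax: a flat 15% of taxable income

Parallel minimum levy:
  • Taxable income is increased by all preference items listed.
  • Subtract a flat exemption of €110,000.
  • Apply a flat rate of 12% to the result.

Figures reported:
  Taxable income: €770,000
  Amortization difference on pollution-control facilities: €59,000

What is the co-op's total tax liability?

€115,500

Parallel minimum levy:
  Adjusted income: €770,000 + €59,000 = €829,000
  Less exemption €110,000 → base €719,000
  €719,000 × 12% = €86,280

General income tax:
  €770,000 × 15% = €115,500

€115,500 > €86,280, so the general income tax governs.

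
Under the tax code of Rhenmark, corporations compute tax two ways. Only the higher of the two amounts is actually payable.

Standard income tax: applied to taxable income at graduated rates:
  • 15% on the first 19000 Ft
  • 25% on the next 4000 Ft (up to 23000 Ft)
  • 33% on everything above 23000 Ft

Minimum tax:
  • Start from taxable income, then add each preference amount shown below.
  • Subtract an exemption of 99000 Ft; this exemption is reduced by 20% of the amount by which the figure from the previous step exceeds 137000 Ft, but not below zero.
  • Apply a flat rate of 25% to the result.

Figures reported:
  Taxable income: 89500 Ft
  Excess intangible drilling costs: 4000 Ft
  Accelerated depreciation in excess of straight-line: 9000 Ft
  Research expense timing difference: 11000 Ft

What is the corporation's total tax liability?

Minimum tax:
  Adjusted income: 89500 Ft + 4000 Ft + 9000 Ft + 11000 Ft = 113500 Ft
  Exemption: 113500 Ft ≤ 137000 Ft, so full 99000 Ft applies
  Base: 113500 Ft − 99000 Ft = 14500 Ft
  14500 Ft × 25% = 3625 Ft

Standard income tax:
  19000 Ft × 15% = 2850 Ft
  4000 Ft × 25% = 1000 Ft
  66500 Ft × 33% = 21945 Ft
  → 25795 Ft

25795 Ft > 3625 Ft, so the standard income tax governs.

25795 Ft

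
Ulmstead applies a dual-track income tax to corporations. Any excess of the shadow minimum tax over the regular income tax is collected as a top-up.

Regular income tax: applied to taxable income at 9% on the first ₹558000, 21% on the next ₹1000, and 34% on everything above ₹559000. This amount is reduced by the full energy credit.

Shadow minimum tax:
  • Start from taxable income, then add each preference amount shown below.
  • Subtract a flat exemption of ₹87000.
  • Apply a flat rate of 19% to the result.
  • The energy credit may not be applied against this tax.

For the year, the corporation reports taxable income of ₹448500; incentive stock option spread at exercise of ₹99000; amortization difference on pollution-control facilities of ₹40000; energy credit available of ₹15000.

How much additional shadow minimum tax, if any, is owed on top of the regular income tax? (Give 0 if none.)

Shadow minimum tax:
  Adjusted income: ₹448500 + ₹99000 + ₹40000 = ₹587500
  Less exemption ₹87000 → base ₹500500
  ₹500500 × 19% = ₹95095

Regular income tax:
  ₹448500 × 9% = ₹40365
  Less energy credit ₹15000 → ₹25365

Excess of shadow minimum tax over regular income tax: ₹95095 − ₹25365 = ₹69730.

₹69730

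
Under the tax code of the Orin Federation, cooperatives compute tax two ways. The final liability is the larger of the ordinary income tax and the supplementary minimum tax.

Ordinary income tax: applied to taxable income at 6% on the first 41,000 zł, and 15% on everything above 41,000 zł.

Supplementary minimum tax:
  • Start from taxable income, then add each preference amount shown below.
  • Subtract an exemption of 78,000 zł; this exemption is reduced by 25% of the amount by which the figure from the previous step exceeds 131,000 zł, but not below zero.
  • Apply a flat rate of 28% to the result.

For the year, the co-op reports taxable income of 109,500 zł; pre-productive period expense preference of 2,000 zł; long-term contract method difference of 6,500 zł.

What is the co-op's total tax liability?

12,735 zł

Ordinary income tax:
  41,000 zł × 6% = 2,460 zł
  68,500 zł × 15% = 10,275 zł
  → 12,735 zł

Supplementary minimum tax:
  Adjusted income: 109,500 zł + 2,000 zł + 6,500 zł = 118,000 zł
  Exemption: 118,000 zł ≤ 131,000 zł, so full 78,000 zł applies
  Base: 118,000 zł − 78,000 zł = 40,000 zł
  40,000 zł × 28% = 11,200 zł

12,735 zł > 11,200 zł, so the ordinary income tax governs.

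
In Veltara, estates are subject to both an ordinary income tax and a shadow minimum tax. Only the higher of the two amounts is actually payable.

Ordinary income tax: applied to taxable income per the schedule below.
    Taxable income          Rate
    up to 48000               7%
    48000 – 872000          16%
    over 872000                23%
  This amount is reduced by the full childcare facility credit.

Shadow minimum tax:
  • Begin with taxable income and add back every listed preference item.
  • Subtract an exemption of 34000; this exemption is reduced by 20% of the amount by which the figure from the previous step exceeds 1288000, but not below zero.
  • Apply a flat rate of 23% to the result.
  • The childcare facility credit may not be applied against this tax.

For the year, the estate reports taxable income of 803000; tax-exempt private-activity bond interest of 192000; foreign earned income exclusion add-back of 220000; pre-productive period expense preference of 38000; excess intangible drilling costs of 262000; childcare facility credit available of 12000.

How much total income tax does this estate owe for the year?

348450

Shadow minimum tax:
  Adjusted income: 803000 + 192000 + 220000 + 38000 + 262000 = 1515000
  Exemption: 20% × (1515000 − 1288000) = 45400 ≥ 34000, so the exemption is fully phased out
  Base: 1515000 − 0 = 1515000
  1515000 × 23% = 348450

Ordinary income tax:
  48000 × 7% = 3360
  755000 × 16% = 120800
  → 124160
  Less childcare facility credit 12000 → 112160

348450 > 112160, so the shadow minimum tax is the binding amount.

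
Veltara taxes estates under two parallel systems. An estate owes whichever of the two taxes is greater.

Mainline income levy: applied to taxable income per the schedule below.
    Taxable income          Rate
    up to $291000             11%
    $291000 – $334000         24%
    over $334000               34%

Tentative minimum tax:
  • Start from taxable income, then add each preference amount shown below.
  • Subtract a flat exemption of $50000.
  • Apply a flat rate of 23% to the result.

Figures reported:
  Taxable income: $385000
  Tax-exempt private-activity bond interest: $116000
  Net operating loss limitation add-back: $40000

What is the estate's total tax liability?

Tentative minimum tax:
  Adjusted income: $385000 + $116000 + $40000 = $541000
  Less exemption $50000 → base $491000
  $491000 × 23% = $112930

Mainline income levy:
  $291000 × 11% = $32010
  $43000 × 24% = $10320
  $51000 × 34% = $17340
  → $59670

$112930 > $59670, so the tentative minimum tax is the binding amount.

$112930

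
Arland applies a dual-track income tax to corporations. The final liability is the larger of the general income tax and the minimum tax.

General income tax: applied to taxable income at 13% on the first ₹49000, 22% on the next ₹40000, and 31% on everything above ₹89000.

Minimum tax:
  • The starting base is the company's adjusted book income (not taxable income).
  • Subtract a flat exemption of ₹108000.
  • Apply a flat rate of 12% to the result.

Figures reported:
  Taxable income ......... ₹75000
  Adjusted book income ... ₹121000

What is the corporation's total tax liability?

General income tax:
  ₹49000 × 13% = ₹6370
  ₹26000 × 22% = ₹5720
  → ₹12090

Minimum tax:
  Base (adjusted book income): ₹121000
  Less exemption ₹108000 → base ₹13000
  ₹13000 × 12% = ₹1560

₹12090 > ₹1560, so the general income tax governs.

₹12090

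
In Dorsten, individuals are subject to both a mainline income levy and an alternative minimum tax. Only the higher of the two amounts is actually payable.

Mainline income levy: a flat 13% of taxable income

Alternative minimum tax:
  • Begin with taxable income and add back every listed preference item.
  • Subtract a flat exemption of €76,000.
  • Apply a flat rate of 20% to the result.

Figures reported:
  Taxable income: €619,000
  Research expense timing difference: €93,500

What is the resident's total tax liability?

Mainline income levy:
  €619,000 × 13% = €80,470

Alternative minimum tax:
  Adjusted income: €619,000 + €93,500 = €712,500
  Less exemption €76,000 → base €636,500
  €636,500 × 20% = €127,300

€127,300 > €80,470, so the alternative minimum tax is the binding amount.

€127,300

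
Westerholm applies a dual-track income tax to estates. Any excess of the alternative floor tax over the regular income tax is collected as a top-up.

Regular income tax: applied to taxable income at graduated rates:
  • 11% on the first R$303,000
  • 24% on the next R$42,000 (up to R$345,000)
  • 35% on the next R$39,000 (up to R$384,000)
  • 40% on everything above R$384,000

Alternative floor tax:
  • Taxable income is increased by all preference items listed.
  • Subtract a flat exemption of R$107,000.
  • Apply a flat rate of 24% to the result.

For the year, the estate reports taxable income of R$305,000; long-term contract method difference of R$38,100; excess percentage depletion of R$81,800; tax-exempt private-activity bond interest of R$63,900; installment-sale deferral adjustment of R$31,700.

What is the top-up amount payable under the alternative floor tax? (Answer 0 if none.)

Regular income tax:
  R$303,000 × 11% = R$33,330
  R$2,000 × 24% = R$480
  → R$33,810

Alternative floor tax:
  Adjusted income: R$305,000 + R$38,100 + R$81,800 + R$63,900 + R$31,700 = R$520,500
  Less exemption R$107,000 → base R$413,500
  R$413,500 × 24% = R$99,240

Excess of alternative floor tax over regular income tax: R$99,240 − R$33,810 = R$65,430.

R$65,430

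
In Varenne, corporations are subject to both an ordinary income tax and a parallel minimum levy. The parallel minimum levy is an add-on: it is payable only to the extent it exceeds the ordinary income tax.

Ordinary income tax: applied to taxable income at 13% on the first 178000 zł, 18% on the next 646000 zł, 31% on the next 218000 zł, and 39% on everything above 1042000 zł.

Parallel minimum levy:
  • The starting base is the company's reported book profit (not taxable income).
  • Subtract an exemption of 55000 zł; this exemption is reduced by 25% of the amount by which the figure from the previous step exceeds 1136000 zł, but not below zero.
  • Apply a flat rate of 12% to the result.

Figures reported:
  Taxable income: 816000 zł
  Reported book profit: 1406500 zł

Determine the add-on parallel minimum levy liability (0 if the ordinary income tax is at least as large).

Ordinary income tax:
  178000 zł × 13% = 23140 zł
  638000 zł × 18% = 114840 zł
  → 137980 zł

Parallel minimum levy:
  Base (reported book profit): 1406500 zł
  Exemption: 25% × (1406500 zł − 1136000 zł) = 67625 zł ≥ 55000 zł, so the exemption is fully phased out
  Base: 1406500 zł − 0 zł = 1406500 zł
  1406500 zł × 12% = 168780 zł

Excess of parallel minimum levy over ordinary income tax: 168780 zł − 137980 zł = 30800 zł.

30800 zł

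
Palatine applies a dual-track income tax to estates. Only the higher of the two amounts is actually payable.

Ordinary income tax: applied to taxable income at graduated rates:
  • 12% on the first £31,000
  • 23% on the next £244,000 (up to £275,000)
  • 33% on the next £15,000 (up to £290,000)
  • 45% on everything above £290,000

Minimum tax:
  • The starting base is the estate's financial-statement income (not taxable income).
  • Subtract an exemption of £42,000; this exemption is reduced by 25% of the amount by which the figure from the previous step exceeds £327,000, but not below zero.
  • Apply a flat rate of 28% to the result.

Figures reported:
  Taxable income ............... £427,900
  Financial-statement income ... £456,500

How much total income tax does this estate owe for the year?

£126,845

Minimum tax:
  Base (financial-statement income): £456,500
  Exemption: £42,000 − 25% × (£456,500 − £327,000) = £42,000 − £32,375 = £9,625
  Base: £456,500 − £9,625 = £446,875
  £446,875 × 28% = £125,125

Ordinary income tax:
  £31,000 × 12% = £3,720
  £244,000 × 23% = £56,120
  £15,000 × 33% = £4,950
  £137,900 × 45% = £62,055
  → £126,845

£126,845 > £125,125, so the ordinary income tax governs.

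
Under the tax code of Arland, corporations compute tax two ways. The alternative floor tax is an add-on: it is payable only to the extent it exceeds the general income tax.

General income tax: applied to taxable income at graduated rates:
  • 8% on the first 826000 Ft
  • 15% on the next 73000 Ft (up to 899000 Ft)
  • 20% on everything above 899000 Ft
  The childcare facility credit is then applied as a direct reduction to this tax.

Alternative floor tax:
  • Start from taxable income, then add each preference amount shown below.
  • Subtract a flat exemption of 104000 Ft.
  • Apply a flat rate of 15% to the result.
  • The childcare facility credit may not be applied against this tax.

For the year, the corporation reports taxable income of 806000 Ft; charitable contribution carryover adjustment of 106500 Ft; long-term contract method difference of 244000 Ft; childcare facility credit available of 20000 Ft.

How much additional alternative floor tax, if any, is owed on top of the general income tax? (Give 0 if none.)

Alternative floor tax:
  Adjusted income: 806000 Ft + 106500 Ft + 244000 Ft = 1156500 Ft
  Less exemption 104000 Ft → base 1052500 Ft
  1052500 Ft × 15% = 157875 Ft

General income tax:
  806000 Ft × 8% = 64480 Ft
  Less childcare facility credit 20000 Ft → 44480 Ft

Excess of alternative floor tax over general income tax: 157875 Ft − 44480 Ft = 113395 Ft.

113395 Ft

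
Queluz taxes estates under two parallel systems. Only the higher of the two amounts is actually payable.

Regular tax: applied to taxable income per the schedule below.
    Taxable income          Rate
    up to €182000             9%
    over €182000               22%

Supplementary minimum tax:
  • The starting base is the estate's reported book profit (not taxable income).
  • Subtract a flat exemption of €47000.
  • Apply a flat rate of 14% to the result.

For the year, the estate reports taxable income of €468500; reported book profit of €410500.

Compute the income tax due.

Supplementary minimum tax:
  Base (reported book profit): €410500
  Less exemption €47000 → base €363500
  €363500 × 14% = €50890

Regular tax:
  €182000 × 9% = €16380
  €286500 × 22% = €63030
  → €79410

€79410 > €50890, so the regular tax governs.

€79410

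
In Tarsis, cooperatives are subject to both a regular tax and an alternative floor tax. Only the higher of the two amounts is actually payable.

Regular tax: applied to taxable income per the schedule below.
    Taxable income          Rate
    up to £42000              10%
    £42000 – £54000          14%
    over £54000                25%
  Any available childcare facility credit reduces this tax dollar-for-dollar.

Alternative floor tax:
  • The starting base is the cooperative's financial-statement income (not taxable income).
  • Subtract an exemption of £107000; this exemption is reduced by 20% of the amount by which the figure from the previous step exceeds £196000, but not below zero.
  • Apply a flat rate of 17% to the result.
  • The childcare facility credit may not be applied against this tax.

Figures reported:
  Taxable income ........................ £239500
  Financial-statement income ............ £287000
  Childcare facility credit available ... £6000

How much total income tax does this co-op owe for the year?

£46255

Regular tax:
  £42000 × 10% = £4200
  £12000 × 14% = £1680
  £185500 × 25% = £46375
  → £52255
  Less childcare facility credit £6000 → £46255

Alternative floor tax:
  Base (financial-statement income): £287000
  Exemption: £107000 − 20% × (£287000 − £196000) = £107000 − £18200 = £88800
  Base: £287000 − £88800 = £198200
  £198200 × 17% = £33694

£46255 > £33694, so the regular tax governs.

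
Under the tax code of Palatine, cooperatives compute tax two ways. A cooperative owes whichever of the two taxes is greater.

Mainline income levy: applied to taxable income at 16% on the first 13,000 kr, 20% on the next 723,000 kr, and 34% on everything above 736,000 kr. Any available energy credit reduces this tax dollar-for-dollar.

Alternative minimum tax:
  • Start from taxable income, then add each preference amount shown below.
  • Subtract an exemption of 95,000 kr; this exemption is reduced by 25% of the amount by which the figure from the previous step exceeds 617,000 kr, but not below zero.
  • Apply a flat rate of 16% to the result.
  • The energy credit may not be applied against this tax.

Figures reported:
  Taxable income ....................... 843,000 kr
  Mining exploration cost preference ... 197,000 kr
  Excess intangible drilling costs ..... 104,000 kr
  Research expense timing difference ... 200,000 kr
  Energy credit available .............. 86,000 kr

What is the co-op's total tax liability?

Alternative minimum tax:
  Adjusted income: 843,000 kr + 197,000 kr + 104,000 kr + 200,000 kr = 1,344,000 kr
  Exemption: 25% × (1,344,000 kr − 617,000 kr) = 181,750 kr ≥ 95,000 kr, so the exemption is fully phased out
  Base: 1,344,000 kr − 0 kr = 1,344,000 kr
  1,344,000 kr × 16% = 215,040 kr

Mainline income levy:
  13,000 kr × 16% = 2,080 kr
  723,000 kr × 20% = 144,600 kr
  107,000 kr × 34% = 36,380 kr
  → 183,060 kr
  Less energy credit 86,000 kr → 97,060 kr

215,040 kr > 97,060 kr, so the alternative minimum tax is the binding amount.

215,040 kr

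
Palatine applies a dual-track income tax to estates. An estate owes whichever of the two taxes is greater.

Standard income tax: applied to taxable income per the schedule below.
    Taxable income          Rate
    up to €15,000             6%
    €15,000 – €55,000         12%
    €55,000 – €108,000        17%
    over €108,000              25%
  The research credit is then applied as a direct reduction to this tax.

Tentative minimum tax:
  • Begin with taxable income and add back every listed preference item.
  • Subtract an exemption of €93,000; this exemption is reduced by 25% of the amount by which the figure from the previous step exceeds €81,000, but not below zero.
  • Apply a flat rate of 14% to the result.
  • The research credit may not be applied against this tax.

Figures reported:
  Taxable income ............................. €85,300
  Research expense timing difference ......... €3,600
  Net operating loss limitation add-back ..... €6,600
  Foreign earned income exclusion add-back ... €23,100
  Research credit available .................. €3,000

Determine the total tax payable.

€7,851

Standard income tax:
  €15,000 × 6% = €900
  €40,000 × 12% = €4,800
  €30,300 × 17% = €5,151
  → €10,851
  Less research credit €3,000 → €7,851

Tentative minimum tax:
  Adjusted income: €85,300 + €3,600 + €6,600 + €23,100 = €118,600
  Exemption: €93,000 − 25% × (€118,600 − €81,000) = €93,000 − €9,400 = €83,600
  Base: €118,600 − €83,600 = €35,000
  €35,000 × 14% = €4,900

€7,851 > €4,900, so the standard income tax governs.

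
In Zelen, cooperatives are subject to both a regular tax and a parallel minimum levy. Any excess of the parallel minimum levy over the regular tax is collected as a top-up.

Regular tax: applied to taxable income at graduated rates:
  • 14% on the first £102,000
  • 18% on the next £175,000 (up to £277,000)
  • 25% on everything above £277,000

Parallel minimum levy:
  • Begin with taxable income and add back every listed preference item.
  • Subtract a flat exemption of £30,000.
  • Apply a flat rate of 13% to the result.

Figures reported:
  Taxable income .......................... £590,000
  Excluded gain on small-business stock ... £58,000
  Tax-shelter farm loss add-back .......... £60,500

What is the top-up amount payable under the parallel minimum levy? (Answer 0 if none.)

£0

Regular tax:
  £102,000 × 14% = £14,280
  £175,000 × 18% = £31,500
  £313,000 × 25% = £78,250
  → £124,030

Parallel minimum levy:
  Adjusted income: £590,000 + £58,000 + £60,500 = £708,500
  Less exemption £30,000 → base £678,500
  £678,500 × 13% = £88,205

£88,205 ≤ £124,030, so no add-on is due.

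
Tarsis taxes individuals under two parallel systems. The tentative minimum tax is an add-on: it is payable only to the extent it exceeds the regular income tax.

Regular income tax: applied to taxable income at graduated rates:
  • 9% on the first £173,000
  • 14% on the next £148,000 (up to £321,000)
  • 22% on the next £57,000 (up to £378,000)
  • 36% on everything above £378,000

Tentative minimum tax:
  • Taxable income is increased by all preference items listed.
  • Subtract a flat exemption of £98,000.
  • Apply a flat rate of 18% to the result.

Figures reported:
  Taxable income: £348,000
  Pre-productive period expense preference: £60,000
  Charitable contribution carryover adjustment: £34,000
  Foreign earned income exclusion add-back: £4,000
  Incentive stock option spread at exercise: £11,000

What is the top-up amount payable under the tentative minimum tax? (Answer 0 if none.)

Tentative minimum tax:
  Adjusted income: £348,000 + £60,000 + £34,000 + £4,000 + £11,000 = £457,000
  Less exemption £98,000 → base £359,000
  £359,000 × 18% = £64,620

Regular income tax:
  £173,000 × 9% = £15,570
  £148,000 × 14% = £20,720
  £27,000 × 22% = £5,940
  → £42,230

Excess of tentative minimum tax over regular income tax: £64,620 − £42,230 = £22,390.

£22,390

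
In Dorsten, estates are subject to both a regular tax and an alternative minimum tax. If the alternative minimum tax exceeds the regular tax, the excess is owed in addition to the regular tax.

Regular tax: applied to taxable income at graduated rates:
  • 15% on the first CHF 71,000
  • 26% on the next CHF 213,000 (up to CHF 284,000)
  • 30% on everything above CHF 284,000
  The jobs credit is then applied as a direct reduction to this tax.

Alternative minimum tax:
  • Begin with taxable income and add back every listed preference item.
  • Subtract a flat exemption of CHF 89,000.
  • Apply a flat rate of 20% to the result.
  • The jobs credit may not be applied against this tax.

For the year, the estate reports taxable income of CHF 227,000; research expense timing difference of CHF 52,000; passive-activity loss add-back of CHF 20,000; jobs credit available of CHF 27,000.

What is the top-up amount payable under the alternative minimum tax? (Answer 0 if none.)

Regular tax:
  CHF 71,000 × 15% = CHF 10,650
  CHF 156,000 × 26% = CHF 40,560
  → CHF 51,210
  Less jobs credit CHF 27,000 → CHF 24,210

Alternative minimum tax:
  Adjusted income: CHF 227,000 + CHF 52,000 + CHF 20,000 = CHF 299,000
  Less exemption CHF 89,000 → base CHF 210,000
  CHF 210,000 × 20% = CHF 42,000

Excess of alternative minimum tax over regular tax: CHF 42,000 − CHF 24,210 = CHF 17,790.

CHF 17,790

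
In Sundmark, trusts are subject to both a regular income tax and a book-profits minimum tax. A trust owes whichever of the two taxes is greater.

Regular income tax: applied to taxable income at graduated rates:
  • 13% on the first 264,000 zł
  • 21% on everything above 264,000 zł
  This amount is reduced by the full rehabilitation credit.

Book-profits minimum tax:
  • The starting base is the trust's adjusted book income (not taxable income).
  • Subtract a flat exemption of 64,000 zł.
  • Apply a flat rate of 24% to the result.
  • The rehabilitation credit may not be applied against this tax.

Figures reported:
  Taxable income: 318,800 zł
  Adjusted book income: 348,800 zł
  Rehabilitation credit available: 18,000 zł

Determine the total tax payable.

68,352 zł

Book-profits minimum tax:
  Base (adjusted book income): 348,800 zł
  Less exemption 64,000 zł → base 284,800 zł
  284,800 zł × 24% = 68,352 zł

Regular income tax:
  264,000 zł × 13% = 34,320 zł
  54,800 zł × 21% = 11,508 zł
  → 45,828 zł
  Less rehabilitation credit 18,000 zł → 27,828 zł

68,352 zł > 27,828 zł, so the book-profits minimum tax is the binding amount.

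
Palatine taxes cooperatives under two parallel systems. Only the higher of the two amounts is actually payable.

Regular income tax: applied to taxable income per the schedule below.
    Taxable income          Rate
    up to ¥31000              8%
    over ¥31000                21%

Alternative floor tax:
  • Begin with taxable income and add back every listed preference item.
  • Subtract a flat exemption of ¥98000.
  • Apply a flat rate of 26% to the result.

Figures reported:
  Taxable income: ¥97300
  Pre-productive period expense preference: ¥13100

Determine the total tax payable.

Regular income tax:
  ¥31000 × 8% = ¥2480
  ¥66300 × 21% = ¥13923
  → ¥16403

Alternative floor tax:
  Adjusted income: ¥97300 + ¥13100 = ¥110400
  Less exemption ¥98000 → base ¥12400
  ¥12400 × 26% = ¥3224

¥16403 > ¥3224, so the regular income tax governs.

¥16403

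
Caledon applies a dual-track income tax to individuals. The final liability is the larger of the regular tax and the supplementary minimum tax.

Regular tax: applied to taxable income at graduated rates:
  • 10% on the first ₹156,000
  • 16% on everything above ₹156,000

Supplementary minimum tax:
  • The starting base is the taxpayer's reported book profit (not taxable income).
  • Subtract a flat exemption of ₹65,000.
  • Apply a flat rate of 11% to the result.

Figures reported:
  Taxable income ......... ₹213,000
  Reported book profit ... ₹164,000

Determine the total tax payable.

Supplementary minimum tax:
  Base (reported book profit): ₹164,000
  Less exemption ₹65,000 → base ₹99,000
  ₹99,000 × 11% = ₹10,890

Regular tax:
  ₹156,000 × 10% = ₹15,600
  ₹57,000 × 16% = ₹9,120
  → ₹24,720

₹24,720 > ₹10,890, so the regular tax governs.

₹24,720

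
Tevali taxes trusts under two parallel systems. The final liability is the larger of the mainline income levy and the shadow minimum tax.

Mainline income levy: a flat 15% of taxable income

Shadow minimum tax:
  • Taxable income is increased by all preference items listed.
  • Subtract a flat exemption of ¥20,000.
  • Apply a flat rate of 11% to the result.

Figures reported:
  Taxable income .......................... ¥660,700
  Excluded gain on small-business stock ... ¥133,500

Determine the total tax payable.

Mainline income levy:
  ¥660,700 × 15% = ¥99,105

Shadow minimum tax:
  Adjusted income: ¥660,700 + ¥133,500 = ¥794,200
  Less exemption ¥20,000 → base ¥774,200
  ¥774,200 × 11% = ¥85,162

¥99,105 > ¥85,162, so the mainline income levy governs.

¥99,105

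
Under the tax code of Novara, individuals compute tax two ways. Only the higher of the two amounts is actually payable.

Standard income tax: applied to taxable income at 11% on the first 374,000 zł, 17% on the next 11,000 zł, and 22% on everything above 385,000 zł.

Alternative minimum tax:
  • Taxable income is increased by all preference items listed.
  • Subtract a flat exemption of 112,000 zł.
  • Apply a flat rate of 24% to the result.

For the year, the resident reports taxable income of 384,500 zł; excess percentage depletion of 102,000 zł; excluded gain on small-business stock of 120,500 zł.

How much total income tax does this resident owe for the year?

118,800 zł

Standard income tax:
  374,000 zł × 11% = 41,140 zł
  10,500 zł × 17% = 1,785 zł
  → 42,925 zł

Alternative minimum tax:
  Adjusted income: 384,500 zł + 102,000 zł + 120,500 zł = 607,000 zł
  Less exemption 112,000 zł → base 495,000 zł
  495,000 zł × 24% = 118,800 zł

118,800 zł > 42,925 zł, so the alternative minimum tax is the binding amount.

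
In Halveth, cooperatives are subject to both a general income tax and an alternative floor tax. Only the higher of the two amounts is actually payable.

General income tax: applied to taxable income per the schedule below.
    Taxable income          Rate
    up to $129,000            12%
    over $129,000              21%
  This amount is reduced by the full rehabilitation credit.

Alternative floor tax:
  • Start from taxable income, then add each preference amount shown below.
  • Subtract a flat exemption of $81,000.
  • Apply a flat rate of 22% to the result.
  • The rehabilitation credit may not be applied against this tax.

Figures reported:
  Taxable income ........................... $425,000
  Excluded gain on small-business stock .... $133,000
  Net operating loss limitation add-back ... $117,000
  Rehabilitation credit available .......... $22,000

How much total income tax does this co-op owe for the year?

$130,680

General income tax:
  $129,000 × 12% = $15,480
  $296,000 × 21% = $62,160
  → $77,640
  Less rehabilitation credit $22,000 → $55,640

Alternative floor tax:
  Adjusted income: $425,000 + $133,000 + $117,000 = $675,000
  Less exemption $81,000 → base $594,000
  $594,000 × 22% = $130,680

$130,680 > $55,640, so the alternative floor tax is the binding amount.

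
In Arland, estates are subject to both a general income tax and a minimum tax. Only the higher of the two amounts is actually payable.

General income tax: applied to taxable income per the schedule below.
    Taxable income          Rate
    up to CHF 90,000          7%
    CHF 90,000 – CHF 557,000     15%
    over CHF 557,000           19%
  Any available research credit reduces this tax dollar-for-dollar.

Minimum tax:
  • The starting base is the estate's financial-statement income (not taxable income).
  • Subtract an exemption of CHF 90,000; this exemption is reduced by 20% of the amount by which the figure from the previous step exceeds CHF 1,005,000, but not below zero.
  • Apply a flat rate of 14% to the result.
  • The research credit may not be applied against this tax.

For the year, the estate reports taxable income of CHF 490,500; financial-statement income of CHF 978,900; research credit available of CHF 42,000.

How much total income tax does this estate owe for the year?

General income tax:
  CHF 90,000 × 7% = CHF 6,300
  CHF 400,500 × 15% = CHF 60,075
  → CHF 66,375
  Less research credit CHF 42,000 → CHF 24,375

Minimum tax:
  Base (financial-statement income): CHF 978,900
  Exemption: CHF 978,900 ≤ CHF 1,005,000, so full CHF 90,000 applies
  Base: CHF 978,900 − CHF 90,000 = CHF 888,900
  CHF 888,900 × 14% = CHF 124,446

CHF 124,446 > CHF 24,375, so the minimum tax is the binding amount.

CHF 124,446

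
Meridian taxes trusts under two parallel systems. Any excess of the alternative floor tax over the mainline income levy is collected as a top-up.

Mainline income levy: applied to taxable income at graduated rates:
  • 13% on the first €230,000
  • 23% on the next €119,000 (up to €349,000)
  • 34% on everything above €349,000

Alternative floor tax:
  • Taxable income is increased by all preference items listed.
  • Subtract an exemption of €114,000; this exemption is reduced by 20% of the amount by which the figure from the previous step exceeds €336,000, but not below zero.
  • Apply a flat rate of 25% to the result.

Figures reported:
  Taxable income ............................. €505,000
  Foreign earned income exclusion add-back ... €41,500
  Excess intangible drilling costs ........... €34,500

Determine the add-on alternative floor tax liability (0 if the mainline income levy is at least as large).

€18,690

Mainline income levy:
  €230,000 × 13% = €29,900
  €119,000 × 23% = €27,370
  €156,000 × 34% = €53,040
  → €110,310

Alternative floor tax:
  Adjusted income: €505,000 + €41,500 + €34,500 = €581,000
  Exemption: €114,000 − 20% × (€581,000 − €336,000) = €114,000 − €49,000 = €65,000
  Base: €581,000 − €65,000 = €516,000
  €516,000 × 25% = €129,000

Excess of alternative floor tax over mainline income levy: €129,000 − €110,310 = €18,690.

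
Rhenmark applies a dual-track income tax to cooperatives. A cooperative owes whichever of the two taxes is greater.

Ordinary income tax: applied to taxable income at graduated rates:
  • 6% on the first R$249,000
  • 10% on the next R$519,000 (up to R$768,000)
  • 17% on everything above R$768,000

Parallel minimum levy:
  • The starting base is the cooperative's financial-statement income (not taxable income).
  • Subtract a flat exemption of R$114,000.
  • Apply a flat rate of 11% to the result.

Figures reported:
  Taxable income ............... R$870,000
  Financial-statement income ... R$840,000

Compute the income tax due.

R$84,180

Ordinary income tax:
  R$249,000 × 6% = R$14,940
  R$519,000 × 10% = R$51,900
  R$102,000 × 17% = R$17,340
  → R$84,180

Parallel minimum levy:
  Base (financial-statement income): R$840,000
  Less exemption R$114,000 → base R$726,000
  R$726,000 × 11% = R$79,860

R$84,180 > R$79,860, so the ordinary income tax governs.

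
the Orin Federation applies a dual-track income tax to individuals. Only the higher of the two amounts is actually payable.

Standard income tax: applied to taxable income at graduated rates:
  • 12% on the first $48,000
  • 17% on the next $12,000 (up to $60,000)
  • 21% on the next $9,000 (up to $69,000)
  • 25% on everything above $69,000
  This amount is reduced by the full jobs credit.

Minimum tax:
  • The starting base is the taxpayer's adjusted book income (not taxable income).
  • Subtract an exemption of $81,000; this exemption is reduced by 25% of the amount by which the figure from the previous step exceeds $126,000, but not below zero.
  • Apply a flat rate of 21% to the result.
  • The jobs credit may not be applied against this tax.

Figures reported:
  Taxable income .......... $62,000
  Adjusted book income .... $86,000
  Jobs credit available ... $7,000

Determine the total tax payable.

$1,220

Minimum tax:
  Base (adjusted book income): $86,000
  Exemption: $86,000 ≤ $126,000, so full $81,000 applies
  Base: $86,000 − $81,000 = $5,000
  $5,000 × 21% = $1,050

Standard income tax:
  $48,000 × 12% = $5,760
  $12,000 × 17% = $2,040
  $2,000 × 21% = $420
  → $8,220
  Less jobs credit $7,000 → $1,220

$1,220 > $1,050, so the standard income tax governs.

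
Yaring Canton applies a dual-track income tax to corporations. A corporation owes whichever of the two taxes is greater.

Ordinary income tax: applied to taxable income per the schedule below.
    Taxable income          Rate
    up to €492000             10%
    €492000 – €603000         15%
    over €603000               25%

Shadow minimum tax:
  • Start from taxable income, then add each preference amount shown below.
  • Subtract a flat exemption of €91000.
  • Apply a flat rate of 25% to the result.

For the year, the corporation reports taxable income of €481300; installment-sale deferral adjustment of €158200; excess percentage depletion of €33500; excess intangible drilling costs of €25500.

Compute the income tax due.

€151875

Shadow minimum tax:
  Adjusted income: €481300 + €158200 + €33500 + €25500 = €698500
  Less exemption €91000 → base €607500
  €607500 × 25% = €151875

Ordinary income tax:
  €481300 × 10% = €48130

€151875 > €48130, so the shadow minimum tax is the binding amount.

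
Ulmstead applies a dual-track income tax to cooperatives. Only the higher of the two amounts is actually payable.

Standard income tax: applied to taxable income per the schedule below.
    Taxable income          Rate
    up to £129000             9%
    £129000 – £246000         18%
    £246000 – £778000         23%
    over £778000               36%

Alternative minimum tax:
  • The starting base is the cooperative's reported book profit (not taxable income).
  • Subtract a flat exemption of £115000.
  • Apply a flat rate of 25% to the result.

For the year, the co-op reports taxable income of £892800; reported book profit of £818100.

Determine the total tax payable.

£196358

Alternative minimum tax:
  Base (reported book profit): £818100
  Less exemption £115000 → base £703100
  £703100 × 25% = £175775

Standard income tax:
  £129000 × 9% = £11610
  £117000 × 18% = £21060
  £532000 × 23% = £122360
  £114800 × 36% = £41328
  → £196358

£196358 > £175775, so the standard income tax governs.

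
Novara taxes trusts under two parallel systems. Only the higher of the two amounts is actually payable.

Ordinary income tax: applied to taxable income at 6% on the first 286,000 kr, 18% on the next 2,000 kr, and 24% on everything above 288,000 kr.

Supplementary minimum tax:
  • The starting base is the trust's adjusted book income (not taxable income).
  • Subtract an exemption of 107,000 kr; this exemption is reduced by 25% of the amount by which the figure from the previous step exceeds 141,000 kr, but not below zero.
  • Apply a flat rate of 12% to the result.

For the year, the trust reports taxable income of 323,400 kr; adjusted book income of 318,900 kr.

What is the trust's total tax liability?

Ordinary income tax:
  286,000 kr × 6% = 17,160 kr
  2,000 kr × 18% = 360 kr
  35,400 kr × 24% = 8,496 kr
  → 26,016 kr

Supplementary minimum tax:
  Base (adjusted book income): 318,900 kr
  Exemption: 107,000 kr − 25% × (318,900 kr − 141,000 kr) = 107,000 kr − 44,475 kr = 62,525 kr
  Base: 318,900 kr − 62,525 kr = 256,375 kr
  256,375 kr × 12% = 30,765 kr

30,765 kr > 26,016 kr, so the supplementary minimum tax is the binding amount.

30,765 kr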